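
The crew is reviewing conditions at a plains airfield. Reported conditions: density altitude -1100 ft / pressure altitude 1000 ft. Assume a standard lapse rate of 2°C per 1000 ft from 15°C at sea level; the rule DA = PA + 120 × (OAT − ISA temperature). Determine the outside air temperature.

-4.5°C

Density altitude − pressure altitude = -1100 − 1000 = -2100 ft.
At 120 ft/°C that is an ISA deviation of -2100/120 = -17.5°C.
ISA temperature at 1000 ft = 15 − 2 × (1000/1000) = 13°C.
OAT = ISA + deviation = 13 + (-17.5) = -4.5°C.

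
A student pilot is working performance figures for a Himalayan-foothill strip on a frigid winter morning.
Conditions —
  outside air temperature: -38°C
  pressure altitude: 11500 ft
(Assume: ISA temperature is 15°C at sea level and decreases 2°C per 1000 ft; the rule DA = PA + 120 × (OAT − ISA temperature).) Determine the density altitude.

7900 ft

ISA temperature at 11500 ft = 15 − 2 × (11500/1000) = -8°C.
ISA deviation = -38 − (-8) = -30°C.
Density altitude = 11500 + 120 × (-30) = 11500 + (-3600) = 7900 ft.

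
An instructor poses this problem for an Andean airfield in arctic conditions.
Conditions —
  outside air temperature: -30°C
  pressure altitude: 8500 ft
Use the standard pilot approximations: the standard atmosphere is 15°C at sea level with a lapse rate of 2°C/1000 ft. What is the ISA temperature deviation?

ISA temperature at 8500 ft = 15 − 2 × (8500/1000) = -2°C.
Deviation = OAT − ISA = -30 − (-2) = -28°C.

ISA-28°C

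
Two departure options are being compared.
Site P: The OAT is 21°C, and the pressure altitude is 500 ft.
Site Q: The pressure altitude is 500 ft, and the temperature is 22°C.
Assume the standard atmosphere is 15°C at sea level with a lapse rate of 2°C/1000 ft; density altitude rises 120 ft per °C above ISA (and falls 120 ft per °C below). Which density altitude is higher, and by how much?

Site P: ISA temp = 14°C, deviation +7°C, DA = 500 + 120 × 7 = 1340 ft.
Site Q: ISA temp = 14°C, deviation +8°C, DA = 500 + 120 × 8 = 1460 ft.
Site Q is higher by 1460 − 1340 = 120 ft.

Site Q by 120 ft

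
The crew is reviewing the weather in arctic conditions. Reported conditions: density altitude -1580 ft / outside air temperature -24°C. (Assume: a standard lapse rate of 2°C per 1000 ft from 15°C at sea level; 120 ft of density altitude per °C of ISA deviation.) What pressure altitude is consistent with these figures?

DA = PA + 120 × (OAT − (15 − 2·PA/1000)) = PA + 120·OAT − 1800 + 0.24·PA = 1.24·PA + 120·OAT − 1800.
So 1.24·PA = -1580 − 120 × (-24) + 1800 = 3100.
PA = 3100 / 1.24 = 2500 ft.

2500 ft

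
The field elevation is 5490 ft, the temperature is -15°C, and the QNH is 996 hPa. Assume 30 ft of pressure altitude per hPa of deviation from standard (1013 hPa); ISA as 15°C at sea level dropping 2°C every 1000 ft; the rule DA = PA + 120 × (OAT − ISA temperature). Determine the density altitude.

Pressure altitude = 5490 + (1013 − 996) × 30 = 5490 + (+510) = 6000 ft.
ISA temperature at 6000 ft = 15 − 2 × (6000/1000) = 3°C.
ISA deviation = -15 − 3 = -18°C.
Density altitude = 6000 + 120 × (-18) = 3840 ft.

3840 ft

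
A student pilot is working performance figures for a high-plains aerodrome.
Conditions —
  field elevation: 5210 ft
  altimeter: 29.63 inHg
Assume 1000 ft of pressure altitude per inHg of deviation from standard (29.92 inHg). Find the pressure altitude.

Pressure correction = (29.92 − 29.63) × 1000 = +290 ft.
Pressure altitude = 5210 + (+290) = 5500 ft.

5500 ft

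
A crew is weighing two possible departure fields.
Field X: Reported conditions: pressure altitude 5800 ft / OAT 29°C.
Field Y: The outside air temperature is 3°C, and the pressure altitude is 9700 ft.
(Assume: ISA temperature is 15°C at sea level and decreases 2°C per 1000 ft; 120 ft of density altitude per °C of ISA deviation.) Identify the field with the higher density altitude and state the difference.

Field X: ISA temp = 3.4°C, deviation +25.6°C, DA = 5800 + 120 × 25.6 = 8872 ft.
Field Y: ISA temp = -4.4°C, deviation +7.4°C, DA = 9700 + 120 × 7.4 = 10588 ft.
Field Y is higher by 10588 − 8872 = 1716 ft.

Field Y by 1716 ft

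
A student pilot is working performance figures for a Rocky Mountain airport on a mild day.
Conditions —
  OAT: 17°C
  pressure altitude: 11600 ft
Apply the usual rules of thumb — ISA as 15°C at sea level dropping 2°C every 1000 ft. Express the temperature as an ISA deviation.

ISA temperature at 11600 ft = 15 − 2 × (11600/1000) = -8.2°C.
Deviation = OAT − ISA = 17 − (-8.2) = +25.2°C.

ISA+25.2°C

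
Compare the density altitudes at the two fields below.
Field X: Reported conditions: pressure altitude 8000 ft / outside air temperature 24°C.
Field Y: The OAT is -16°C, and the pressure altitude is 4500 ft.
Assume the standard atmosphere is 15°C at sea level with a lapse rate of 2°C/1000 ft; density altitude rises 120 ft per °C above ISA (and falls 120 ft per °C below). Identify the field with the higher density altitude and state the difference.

Field X by 9140 ft

Field X: ISA temp = -1°C, deviation +25°C, DA = 8000 + 120 × 25 = 11000 ft.
Field Y: ISA temp = 6°C, deviation -22°C, DA = 4500 + 120 × (-22) = 1860 ft.
Field X is higher by 11000 − 1860 = 9140 ft.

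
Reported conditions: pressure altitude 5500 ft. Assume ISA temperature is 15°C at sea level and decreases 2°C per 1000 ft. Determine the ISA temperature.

ISA temperature = 15 − 2 × (5500/1000) = 15 − 11 = 4°C.

4°C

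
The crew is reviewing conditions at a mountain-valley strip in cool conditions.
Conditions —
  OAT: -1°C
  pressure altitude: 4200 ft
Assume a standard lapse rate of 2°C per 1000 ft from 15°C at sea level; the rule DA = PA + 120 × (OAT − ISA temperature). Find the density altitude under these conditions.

3288 ft

ISA temperature at 4200 ft = 15 − 2 × (4200/1000) = 6.6°C.
ISA deviation = -1 − 6.6 = -7.6°C.
Density altitude = 4200 + 120 × (-7.6) = 4200 + (-912) = 3288 ft.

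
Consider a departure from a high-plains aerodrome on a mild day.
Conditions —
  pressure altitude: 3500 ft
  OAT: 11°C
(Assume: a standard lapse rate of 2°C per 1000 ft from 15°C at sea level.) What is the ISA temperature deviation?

ISA+3°C

ISA temperature at 3500 ft = 15 − 2 × (3500/1000) = 8°C.
Deviation = OAT − ISA = 11 − 8 = +3°C.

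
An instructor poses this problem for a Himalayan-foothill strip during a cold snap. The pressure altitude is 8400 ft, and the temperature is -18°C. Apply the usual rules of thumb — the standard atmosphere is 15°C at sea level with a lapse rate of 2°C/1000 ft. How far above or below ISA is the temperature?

ISA temperature at 8400 ft = 15 − 2 × (8400/1000) = -1.8°C.
Deviation = OAT − ISA = -18 − (-1.8) = -16.2°C.

ISA-16.2°C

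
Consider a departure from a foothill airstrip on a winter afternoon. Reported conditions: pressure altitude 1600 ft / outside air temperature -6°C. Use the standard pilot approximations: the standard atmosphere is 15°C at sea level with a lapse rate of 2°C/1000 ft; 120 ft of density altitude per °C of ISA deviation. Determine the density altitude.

-536 ft

ISA temperature at 1600 ft = 15 − 2 × (1600/1000) = 11.8°C.
ISA deviation = -6 − 11.8 = -17.8°C.
Density altitude = 1600 + 120 × (-17.8) = 1600 + (-2136) = -536 ft.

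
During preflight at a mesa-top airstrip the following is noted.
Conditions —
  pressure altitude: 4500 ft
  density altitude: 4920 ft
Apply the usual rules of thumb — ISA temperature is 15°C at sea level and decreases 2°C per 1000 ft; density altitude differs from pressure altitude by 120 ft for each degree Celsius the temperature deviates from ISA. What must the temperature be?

Density altitude − pressure altitude = 4920 − 4500 = +420 ft.
At 120 ft/°C that is an ISA deviation of 420/120 = +3.5°C.
ISA temperature at 4500 ft = 15 − 2 × (4500/1000) = 6°C.
OAT = ISA + deviation = 6 + (+3.5) = 9.5°C.

9.5°C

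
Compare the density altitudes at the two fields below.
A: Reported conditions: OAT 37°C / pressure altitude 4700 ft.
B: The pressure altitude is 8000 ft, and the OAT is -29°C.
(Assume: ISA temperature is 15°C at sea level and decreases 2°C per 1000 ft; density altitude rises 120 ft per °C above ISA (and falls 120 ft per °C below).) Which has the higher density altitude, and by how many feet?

A by 3828 ft

A: ISA temp = 5.6°C, deviation +31.4°C, DA = 4700 + 120 × 31.4 = 8468 ft.
B: ISA temp = -1°C, deviation -28°C, DA = 8000 + 120 × (-28) = 4640 ft.
A is higher by 8468 − 4640 = 3828 ft.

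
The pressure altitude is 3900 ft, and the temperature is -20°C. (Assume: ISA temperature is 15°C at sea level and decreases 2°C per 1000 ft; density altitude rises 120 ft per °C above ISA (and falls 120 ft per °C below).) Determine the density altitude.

636 ft

ISA temperature at 3900 ft = 15 − 2 × (3900/1000) = 7.2°C.
ISA deviation = -20 − 7.2 = -27.2°C.
Density altitude = 3900 + 120 × (-27.2) = 3900 + (-3264) = 636 ft.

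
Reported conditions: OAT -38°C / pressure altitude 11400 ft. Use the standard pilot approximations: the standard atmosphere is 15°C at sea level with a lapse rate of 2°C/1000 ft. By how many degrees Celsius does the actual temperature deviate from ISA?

ISA temperature at 11400 ft = 15 − 2 × (11400/1000) = -7.8°C.
Deviation = OAT − ISA = -38 − (-7.8) = -30.2°C.

ISA-30.2°C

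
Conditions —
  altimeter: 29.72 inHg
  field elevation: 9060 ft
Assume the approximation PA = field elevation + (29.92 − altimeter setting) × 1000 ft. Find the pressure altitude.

Pressure correction = (29.92 − 29.72) × 1000 = +200 ft.
Pressure altitude = 9060 + (+200) = 9260 ft.

9260 ft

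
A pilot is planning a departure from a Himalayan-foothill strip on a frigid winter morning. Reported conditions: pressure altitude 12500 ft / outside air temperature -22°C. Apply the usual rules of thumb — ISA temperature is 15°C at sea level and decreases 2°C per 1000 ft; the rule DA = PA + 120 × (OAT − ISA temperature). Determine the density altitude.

ISA temperature at 12500 ft = 15 − 2 × (12500/1000) = -10°C.
ISA deviation = -22 − (-10) = -12°C.
Density altitude = 12500 + 120 × (-12) = 12500 + (-1440) = 11060 ft.

11060 ft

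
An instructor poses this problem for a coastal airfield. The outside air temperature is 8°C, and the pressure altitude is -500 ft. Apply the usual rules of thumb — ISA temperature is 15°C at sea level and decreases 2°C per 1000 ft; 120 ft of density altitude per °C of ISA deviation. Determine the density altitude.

ISA temperature at -500 ft = 15 − 2 × (-500/1000) = 16°C.
ISA deviation = 8 − 16 = -8°C.
Density altitude = -500 + 120 × (-8) = -500 + (-960) = -1460 ft.

-1460 ft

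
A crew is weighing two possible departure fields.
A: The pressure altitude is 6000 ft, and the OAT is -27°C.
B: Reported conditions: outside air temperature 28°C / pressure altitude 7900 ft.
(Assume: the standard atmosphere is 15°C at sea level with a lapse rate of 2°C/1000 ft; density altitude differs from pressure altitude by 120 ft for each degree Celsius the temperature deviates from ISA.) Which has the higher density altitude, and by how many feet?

A: ISA temp = 3°C, deviation -30°C, DA = 6000 + 120 × (-30) = 2400 ft.
B: ISA temp = -0.8°C, deviation +28.8°C, DA = 7900 + 120 × 28.8 = 11356 ft.
B is higher by 11356 − 2400 = 8956 ft.

B by 8956 ft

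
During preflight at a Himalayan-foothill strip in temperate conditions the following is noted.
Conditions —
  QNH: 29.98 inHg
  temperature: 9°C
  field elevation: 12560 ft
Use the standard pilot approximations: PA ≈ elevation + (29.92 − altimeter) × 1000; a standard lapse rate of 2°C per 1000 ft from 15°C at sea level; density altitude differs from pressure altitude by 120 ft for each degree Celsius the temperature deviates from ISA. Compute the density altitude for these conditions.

Pressure altitude = 12560 + (29.92 − 29.98) × 1000 = 12560 + (-60) = 12500 ft.
ISA temperature at 12500 ft = 15 − 2 × (12500/1000) = -10°C.
ISA deviation = 9 − (-10) = +19°C.
Density altitude = 12500 + 120 × (19) = 14780 ft.

14780 ft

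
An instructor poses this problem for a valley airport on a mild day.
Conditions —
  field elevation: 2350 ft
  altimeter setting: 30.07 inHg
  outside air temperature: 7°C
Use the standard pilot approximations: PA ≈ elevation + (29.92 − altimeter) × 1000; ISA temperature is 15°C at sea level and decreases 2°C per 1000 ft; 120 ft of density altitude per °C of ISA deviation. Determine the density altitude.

1768 ft

Pressure altitude = 2350 + (29.92 − 30.07) × 1000 = 2350 + (-150) = 2200 ft.
ISA temperature at 2200 ft = 15 − 2 × (2200/1000) = 10.6°C.
ISA deviation = 7 − 10.6 = -3.6°C.
Density altitude = 2200 + 120 × (-3.6) = 1768 ft.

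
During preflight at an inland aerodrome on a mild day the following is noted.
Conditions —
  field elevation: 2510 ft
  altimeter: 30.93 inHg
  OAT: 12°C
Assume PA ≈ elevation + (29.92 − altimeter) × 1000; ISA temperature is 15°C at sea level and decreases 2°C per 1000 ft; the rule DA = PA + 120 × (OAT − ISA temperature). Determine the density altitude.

1500 ft

Pressure altitude = 2510 + (29.92 − 30.93) × 1000 = 2510 + (-1010) = 1500 ft.
ISA temperature at 1500 ft = 15 − 2 × (1500/1000) = 12°C.
ISA deviation = 12 − 12 = 0°C.
Density altitude = 1500 + 120 × (0) = 1500 ft.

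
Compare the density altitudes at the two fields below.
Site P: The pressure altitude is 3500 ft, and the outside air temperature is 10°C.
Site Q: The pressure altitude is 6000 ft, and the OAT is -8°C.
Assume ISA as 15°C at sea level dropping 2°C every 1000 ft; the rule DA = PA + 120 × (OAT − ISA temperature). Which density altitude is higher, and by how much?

Site P: ISA temp = 8°C, deviation +2°C, DA = 3500 + 120 × 2 = 3740 ft.
Site Q: ISA temp = 3°C, deviation -11°C, DA = 6000 + 120 × (-11) = 4680 ft.
Site Q is higher by 4680 − 3740 = 940 ft.

Site Q by 940 ft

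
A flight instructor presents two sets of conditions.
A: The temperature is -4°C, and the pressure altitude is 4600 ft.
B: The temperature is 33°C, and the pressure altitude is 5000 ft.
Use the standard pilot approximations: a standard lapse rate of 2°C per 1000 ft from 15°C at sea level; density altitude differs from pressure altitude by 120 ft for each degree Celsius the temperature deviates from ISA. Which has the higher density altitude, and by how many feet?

B by 4936 ft

A: ISA temp = 5.8°C, deviation -9.8°C, DA = 4600 + 120 × (-9.8) = 3424 ft.
B: ISA temp = 5°C, deviation +28°C, DA = 5000 + 120 × 28 = 8360 ft.
B is higher by 8360 − 3424 = 4936 ft.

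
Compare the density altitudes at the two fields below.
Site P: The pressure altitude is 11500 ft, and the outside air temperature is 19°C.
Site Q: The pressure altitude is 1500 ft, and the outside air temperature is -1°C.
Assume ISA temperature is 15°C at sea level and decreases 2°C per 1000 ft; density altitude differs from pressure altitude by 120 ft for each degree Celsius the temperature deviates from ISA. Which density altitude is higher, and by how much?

Site P by 14800 ft

Site P: ISA temp = -8°C, deviation +27°C, DA = 11500 + 120 × 27 = 14740 ft.
Site Q: ISA temp = 12°C, deviation -13°C, DA = 1500 + 120 × (-13) = -60 ft.
Site P is higher by 14740 − (-60) = 14800 ft.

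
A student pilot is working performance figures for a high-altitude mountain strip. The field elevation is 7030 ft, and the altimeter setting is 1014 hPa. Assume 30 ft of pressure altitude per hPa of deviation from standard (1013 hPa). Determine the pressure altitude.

Pressure correction = (1013 − 1014) × 30 = -30 ft.
Pressure altitude = 7030 + (-30) = 7000 ft.

7000 ft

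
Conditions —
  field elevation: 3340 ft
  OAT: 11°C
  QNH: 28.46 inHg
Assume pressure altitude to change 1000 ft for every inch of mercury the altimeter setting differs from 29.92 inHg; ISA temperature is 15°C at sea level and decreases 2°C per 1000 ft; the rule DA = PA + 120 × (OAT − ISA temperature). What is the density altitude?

Pressure altitude = 3340 + (29.92 − 28.46) × 1000 = 3340 + (+1460) = 4800 ft.
ISA temperature at 4800 ft = 15 − 2 × (4800/1000) = 5.4°C.
ISA deviation = 11 − 5.4 = +5.6°C.
Density altitude = 4800 + 120 × (5.6) = 5472 ft.

5472 ft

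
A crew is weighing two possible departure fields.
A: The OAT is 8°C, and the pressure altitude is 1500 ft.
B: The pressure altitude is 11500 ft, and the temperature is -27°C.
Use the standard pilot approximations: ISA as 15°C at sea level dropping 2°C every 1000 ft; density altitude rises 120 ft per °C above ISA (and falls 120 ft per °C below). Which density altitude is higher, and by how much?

B by 8200 ft

A: ISA temp = 12°C, deviation -4°C, DA = 1500 + 120 × (-4) = 1020 ft.
B: ISA temp = -8°C, deviation -19°C, DA = 11500 + 120 × (-19) = 9220 ft.
B is higher by 9220 − 1020 = 8200 ft.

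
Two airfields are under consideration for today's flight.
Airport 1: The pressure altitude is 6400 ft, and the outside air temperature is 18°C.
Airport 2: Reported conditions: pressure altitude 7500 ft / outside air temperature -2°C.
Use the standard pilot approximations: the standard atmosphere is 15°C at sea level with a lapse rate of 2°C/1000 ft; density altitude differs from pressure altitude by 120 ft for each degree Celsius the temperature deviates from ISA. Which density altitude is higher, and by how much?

Airport 1: ISA temp = 2.2°C, deviation +15.8°C, DA = 6400 + 120 × 15.8 = 8296 ft.
Airport 2: ISA temp = 0°C, deviation -2°C, DA = 7500 + 120 × (-2) = 7260 ft.
Airport 1 is higher by 8296 − 7260 = 1036 ft.

Airport 1 by 1036 ft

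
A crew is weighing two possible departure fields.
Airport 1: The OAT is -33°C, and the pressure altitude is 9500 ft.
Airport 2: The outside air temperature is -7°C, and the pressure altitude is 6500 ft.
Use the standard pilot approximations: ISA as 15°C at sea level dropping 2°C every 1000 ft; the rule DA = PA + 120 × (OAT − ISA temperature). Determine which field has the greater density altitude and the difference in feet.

Airport 1: ISA temp = -4°C, deviation -29°C, DA = 9500 + 120 × (-29) = 6020 ft.
Airport 2: ISA temp = 2°C, deviation -9°C, DA = 6500 + 120 × (-9) = 5420 ft.
Airport 1 is higher by 6020 − 5420 = 600 ft.

Airport 1 by 600 ft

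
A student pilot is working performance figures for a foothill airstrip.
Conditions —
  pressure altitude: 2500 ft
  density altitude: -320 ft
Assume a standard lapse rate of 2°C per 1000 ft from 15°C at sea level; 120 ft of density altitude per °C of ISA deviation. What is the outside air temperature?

-13.5°C

Density altitude − pressure altitude = -320 − 2500 = -2820 ft.
At 120 ft/°C that is an ISA deviation of -2820/120 = -23.5°C.
ISA temperature at 2500 ft = 15 − 2 × (2500/1000) = 10°C.
OAT = ISA + deviation = 10 + (-23.5) = -13.5°C.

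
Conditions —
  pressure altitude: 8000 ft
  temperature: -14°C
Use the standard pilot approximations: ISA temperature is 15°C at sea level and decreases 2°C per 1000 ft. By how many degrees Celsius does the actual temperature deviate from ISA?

ISA temperature at 8000 ft = 15 − 2 × (8000/1000) = -1°C.
Deviation = OAT − ISA = -14 − (-1) = -13°C.

ISA-13°C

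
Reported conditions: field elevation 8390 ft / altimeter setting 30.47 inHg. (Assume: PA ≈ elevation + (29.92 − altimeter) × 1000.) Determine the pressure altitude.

Pressure correction = (29.92 − 30.47) × 1000 = -550 ft.
Pressure altitude = 8390 + (-550) = 7840 ft.

7840 ft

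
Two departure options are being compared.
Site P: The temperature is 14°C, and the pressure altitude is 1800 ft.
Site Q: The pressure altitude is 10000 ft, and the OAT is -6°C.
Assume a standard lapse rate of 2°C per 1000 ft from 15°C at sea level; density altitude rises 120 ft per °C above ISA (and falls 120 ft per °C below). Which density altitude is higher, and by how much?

Site Q by 7768 ft

Site P: ISA temp = 11.4°C, deviation +2.6°C, DA = 1800 + 120 × 2.6 = 2112 ft.
Site Q: ISA temp = -5°C, deviation -1°C, DA = 10000 + 120 × (-1) = 9880 ft.
Site Q is higher by 9880 − 2112 = 7768 ft.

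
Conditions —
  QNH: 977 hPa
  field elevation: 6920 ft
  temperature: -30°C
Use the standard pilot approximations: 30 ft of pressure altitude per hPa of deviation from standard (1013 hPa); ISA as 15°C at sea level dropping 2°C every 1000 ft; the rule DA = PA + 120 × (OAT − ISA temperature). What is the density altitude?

4520 ft

Pressure altitude = 6920 + (1013 − 977) × 30 = 6920 + (+1080) = 8000 ft.
ISA temperature at 8000 ft = 15 − 2 × (8000/1000) = -1°C.
ISA deviation = -30 − (-1) = -29°C.
Density altitude = 8000 + 120 × (-29) = 4520 ft.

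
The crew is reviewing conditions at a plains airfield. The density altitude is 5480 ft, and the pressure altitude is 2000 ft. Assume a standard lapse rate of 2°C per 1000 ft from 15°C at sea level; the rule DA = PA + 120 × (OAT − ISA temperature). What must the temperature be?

Density altitude − pressure altitude = 5480 − 2000 = +3480 ft.
At 120 ft/°C that is an ISA deviation of 3480/120 = +29°C.
ISA temperature at 2000 ft = 15 − 2 × (2000/1000) = 11°C.
OAT = ISA + deviation = 11 + (+29) = 40°C.

40°C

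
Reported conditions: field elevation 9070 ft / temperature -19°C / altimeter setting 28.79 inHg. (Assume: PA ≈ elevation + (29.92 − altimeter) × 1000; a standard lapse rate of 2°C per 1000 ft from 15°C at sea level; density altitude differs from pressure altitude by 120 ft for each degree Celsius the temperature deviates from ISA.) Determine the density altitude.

Pressure altitude = 9070 + (29.92 − 28.79) × 1000 = 9070 + (+1130) = 10200 ft.
ISA temperature at 10200 ft = 15 − 2 × (10200/1000) = -5.4°C.
ISA deviation = -19 − (-5.4) = -13.6°C.
Density altitude = 10200 + 120 × (-13.6) = 8568 ft.

8568 ft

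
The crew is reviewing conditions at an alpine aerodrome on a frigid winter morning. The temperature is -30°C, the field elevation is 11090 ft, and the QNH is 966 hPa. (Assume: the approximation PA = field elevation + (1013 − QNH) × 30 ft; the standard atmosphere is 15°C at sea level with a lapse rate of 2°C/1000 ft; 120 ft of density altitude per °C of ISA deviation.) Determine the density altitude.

10100 ft

Pressure altitude = 11090 + (1013 − 966) × 30 = 11090 + (+1410) = 12500 ft.
ISA temperature at 12500 ft = 15 − 2 × (12500/1000) = -10°C.
ISA deviation = -30 − (-10) = -20°C.
Density altitude = 12500 + 120 × (-20) = 10100 ft.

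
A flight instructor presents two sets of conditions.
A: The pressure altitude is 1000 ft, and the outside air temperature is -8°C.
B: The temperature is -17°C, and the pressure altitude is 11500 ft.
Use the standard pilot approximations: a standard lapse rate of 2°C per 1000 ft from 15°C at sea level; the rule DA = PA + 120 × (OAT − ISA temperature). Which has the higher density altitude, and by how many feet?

A: ISA temp = 13°C, deviation -21°C, DA = 1000 + 120 × (-21) = -1520 ft.
B: ISA temp = -8°C, deviation -9°C, DA = 11500 + 120 × (-9) = 10420 ft.
B is higher by 10420 − (-1520) = 11940 ft.

B by 11940 ft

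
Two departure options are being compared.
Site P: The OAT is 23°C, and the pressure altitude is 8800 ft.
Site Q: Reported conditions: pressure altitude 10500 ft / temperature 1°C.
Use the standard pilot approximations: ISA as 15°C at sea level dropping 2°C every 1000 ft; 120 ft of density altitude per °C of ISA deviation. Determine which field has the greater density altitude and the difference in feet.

Site P by 532 ft

Site P: ISA temp = -2.6°C, deviation +25.6°C, DA = 8800 + 120 × 25.6 = 11872 ft.
Site Q: ISA temp = -6°C, deviation +7°C, DA = 10500 + 120 × 7 = 11340 ft.
Site P is higher by 11872 − 11340 = 532 ft.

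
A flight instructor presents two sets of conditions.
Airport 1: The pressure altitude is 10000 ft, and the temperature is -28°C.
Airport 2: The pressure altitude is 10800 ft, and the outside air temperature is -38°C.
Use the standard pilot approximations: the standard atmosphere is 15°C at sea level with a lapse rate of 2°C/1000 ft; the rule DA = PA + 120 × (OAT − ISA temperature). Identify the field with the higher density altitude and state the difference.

Airport 1 by 208 ft

Airport 1: ISA temp = -5°C, deviation -23°C, DA = 10000 + 120 × (-23) = 7240 ft.
Airport 2: ISA temp = -6.6°C, deviation -31.4°C, DA = 10800 + 120 × (-31.4) = 7032 ft.
Airport 1 is higher by 7240 − 7032 = 208 ft.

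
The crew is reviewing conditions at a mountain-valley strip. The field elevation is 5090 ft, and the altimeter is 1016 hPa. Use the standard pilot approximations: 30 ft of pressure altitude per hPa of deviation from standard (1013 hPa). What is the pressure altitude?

5000 ft

Pressure correction = (1013 − 1016) × 30 = -90 ft.
Pressure altitude = 5090 + (-90) = 5000 ft.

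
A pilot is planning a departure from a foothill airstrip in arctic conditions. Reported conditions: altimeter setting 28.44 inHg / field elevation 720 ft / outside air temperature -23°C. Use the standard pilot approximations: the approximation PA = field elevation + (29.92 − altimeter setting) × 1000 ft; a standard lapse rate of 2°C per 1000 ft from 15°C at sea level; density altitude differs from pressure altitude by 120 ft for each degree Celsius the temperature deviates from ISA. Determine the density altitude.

Pressure altitude = 720 + (29.92 − 28.44) × 1000 = 720 + (+1480) = 2200 ft.
ISA temperature at 2200 ft = 15 − 2 × (2200/1000) = 10.6°C.
ISA deviation = -23 − 10.6 = -33.6°C.
Density altitude = 2200 + 120 × (-33.6) = -1832 ft.

-1832 ft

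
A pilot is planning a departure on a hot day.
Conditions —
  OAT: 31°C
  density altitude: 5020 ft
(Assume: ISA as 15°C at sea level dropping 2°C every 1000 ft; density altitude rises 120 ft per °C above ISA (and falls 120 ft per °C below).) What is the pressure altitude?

DA = PA + 120 × (OAT − (15 − 2·PA/1000)) = PA + 120·OAT − 1800 + 0.24·PA = 1.24·PA + 120·OAT − 1800.
So 1.24·PA = 5020 − 120 × 31 + 1800 = 3100.
PA = 3100 / 1.24 = 2500 ft.

2500 ft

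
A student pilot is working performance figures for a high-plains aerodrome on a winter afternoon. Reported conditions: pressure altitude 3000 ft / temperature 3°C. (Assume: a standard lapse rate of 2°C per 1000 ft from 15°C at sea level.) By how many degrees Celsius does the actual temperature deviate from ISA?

ISA temperature at 3000 ft = 15 − 2 × (3000/1000) = 9°C.
Deviation = OAT − ISA = 3 − 9 = -6°C.

ISA-6°C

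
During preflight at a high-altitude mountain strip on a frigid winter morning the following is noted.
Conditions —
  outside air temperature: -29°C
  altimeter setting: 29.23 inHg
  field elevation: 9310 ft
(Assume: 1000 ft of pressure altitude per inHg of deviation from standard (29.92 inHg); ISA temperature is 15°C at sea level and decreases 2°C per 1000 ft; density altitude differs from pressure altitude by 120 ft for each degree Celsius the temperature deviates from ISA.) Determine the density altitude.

Pressure altitude = 9310 + (29.92 − 29.23) × 1000 = 9310 + (+690) = 10000 ft.
ISA temperature at 10000 ft = 15 − 2 × (10000/1000) = -5°C.
ISA deviation = -29 − (-5) = -24°C.
Density altitude = 10000 + 120 × (-24) = 7120 ft.

7120 ft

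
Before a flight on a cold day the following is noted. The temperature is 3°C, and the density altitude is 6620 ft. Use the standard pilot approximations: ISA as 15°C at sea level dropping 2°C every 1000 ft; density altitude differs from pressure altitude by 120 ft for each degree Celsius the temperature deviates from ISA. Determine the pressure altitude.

6500 ft

DA = PA + 120 × (OAT − (15 − 2·PA/1000)) = PA + 120·OAT − 1800 + 0.24·PA = 1.24·PA + 120·OAT − 1800.
So 1.24·PA = 6620 − 120 × 3 + 1800 = 8060.
PA = 8060 / 1.24 = 6500 ft.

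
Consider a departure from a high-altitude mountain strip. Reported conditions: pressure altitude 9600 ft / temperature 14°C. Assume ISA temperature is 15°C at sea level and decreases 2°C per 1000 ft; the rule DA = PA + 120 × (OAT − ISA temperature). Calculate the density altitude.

11784 ft

ISA temperature at 9600 ft = 15 − 2 × (9600/1000) = -4.2°C.
ISA deviation = 14 − (-4.2) = +18.2°C.
Density altitude = 9600 + 120 × (18.2) = 9600 + (+2184) = 11784 ft.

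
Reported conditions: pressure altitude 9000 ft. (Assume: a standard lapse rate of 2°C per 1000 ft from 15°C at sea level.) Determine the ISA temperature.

ISA temperature = 15 − 2 × (9000/1000) = 15 − 18 = -3°C.

-3°C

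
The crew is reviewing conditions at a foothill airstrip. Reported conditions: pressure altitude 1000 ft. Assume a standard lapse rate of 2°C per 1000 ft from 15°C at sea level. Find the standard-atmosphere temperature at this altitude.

13°C

ISA temperature = 15 − 2 × (1000/1000) = 15 − 2 = 13°C.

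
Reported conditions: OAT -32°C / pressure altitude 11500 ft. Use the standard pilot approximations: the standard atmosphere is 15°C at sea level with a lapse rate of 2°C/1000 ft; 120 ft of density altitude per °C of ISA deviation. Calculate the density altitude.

8620 ft

ISA temperature at 11500 ft = 15 − 2 × (11500/1000) = -8°C.
ISA deviation = -32 − (-8) = -24°C.
Density altitude = 11500 + 120 × (-24) = 11500 + (-2880) = 8620 ft.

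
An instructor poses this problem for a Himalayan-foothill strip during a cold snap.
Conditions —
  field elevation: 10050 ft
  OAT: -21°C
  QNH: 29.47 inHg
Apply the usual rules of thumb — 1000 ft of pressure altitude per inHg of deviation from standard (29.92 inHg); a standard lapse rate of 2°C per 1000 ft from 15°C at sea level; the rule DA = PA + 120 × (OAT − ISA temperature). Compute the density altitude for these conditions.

Pressure altitude = 10050 + (29.92 − 29.47) × 1000 = 10050 + (+450) = 10500 ft.
ISA temperature at 10500 ft = 15 − 2 × (10500/1000) = -6°C.
ISA deviation = -21 − (-6) = -15°C.
Density altitude = 10500 + 120 × (-15) = 8700 ft.

8700 ft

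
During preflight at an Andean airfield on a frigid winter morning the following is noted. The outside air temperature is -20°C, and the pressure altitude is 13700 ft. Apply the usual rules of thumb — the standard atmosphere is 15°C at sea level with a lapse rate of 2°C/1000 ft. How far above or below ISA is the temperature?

ISA temperature at 13700 ft = 15 − 2 × (13700/1000) = -12.4°C.
Deviation = OAT − ISA = -20 − (-12.4) = -7.6°C.

ISA-7.6°C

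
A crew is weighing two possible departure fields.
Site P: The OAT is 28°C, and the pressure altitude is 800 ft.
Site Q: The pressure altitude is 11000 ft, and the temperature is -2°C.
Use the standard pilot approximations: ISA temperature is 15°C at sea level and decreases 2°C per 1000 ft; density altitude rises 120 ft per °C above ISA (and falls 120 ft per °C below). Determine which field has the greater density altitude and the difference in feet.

Site P: ISA temp = 13.4°C, deviation +14.6°C, DA = 800 + 120 × 14.6 = 2552 ft.
Site Q: ISA temp = -7°C, deviation +5°C, DA = 11000 + 120 × 5 = 11600 ft.
Site Q is higher by 11600 − 2552 = 9048 ft.

Site Q by 9048 ft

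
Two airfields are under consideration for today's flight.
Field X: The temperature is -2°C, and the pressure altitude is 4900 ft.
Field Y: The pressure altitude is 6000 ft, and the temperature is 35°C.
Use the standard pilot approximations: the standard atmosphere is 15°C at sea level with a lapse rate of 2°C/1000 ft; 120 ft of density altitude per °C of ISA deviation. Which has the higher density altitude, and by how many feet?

Field X: ISA temp = 5.2°C, deviation -7.2°C, DA = 4900 + 120 × (-7.2) = 4036 ft.
Field Y: ISA temp = 3°C, deviation +32°C, DA = 6000 + 120 × 32 = 9840 ft.
Field Y is higher by 9840 − 4036 = 5804 ft.

Field Y by 5804 ft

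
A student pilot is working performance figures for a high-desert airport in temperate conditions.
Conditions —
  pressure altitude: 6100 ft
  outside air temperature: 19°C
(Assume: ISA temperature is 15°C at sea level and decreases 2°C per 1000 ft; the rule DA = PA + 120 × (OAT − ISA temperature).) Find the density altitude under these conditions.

8044 ft

ISA temperature at 6100 ft = 15 − 2 × (6100/1000) = 2.8°C.
ISA deviation = 19 − 2.8 = +16.2°C.
Density altitude = 6100 + 120 × (16.2) = 6100 + (+1944) = 8044 ft.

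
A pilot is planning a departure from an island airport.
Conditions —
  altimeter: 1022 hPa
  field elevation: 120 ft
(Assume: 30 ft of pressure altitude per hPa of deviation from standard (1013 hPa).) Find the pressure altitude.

-150 ft

Pressure correction = (1013 − 1022) × 30 = -270 ft.
Pressure altitude = 120 + (-270) = -150 ft.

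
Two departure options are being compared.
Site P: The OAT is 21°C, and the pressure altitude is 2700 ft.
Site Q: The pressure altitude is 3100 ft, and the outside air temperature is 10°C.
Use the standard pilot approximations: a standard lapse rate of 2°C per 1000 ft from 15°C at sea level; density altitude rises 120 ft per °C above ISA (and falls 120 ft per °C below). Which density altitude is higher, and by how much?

Site P by 824 ft

Site P: ISA temp = 9.6°C, deviation +11.4°C, DA = 2700 + 120 × 11.4 = 4068 ft.
Site Q: ISA temp = 8.8°C, deviation +1.2°C, DA = 3100 + 120 × 1.2 = 3244 ft.
Site P is higher by 4068 − 3244 = 824 ft.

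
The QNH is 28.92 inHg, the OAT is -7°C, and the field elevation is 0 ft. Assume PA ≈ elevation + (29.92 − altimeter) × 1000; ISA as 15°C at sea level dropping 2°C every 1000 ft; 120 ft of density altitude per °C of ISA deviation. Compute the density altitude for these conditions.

Pressure altitude = 0 + (29.92 − 28.92) × 1000 = 0 + (+1000) = 1000 ft.
ISA temperature at 1000 ft = 15 − 2 × (1000/1000) = 13°C.
ISA deviation = -7 − 13 = -20°C.
Density altitude = 1000 + 120 × (-20) = -1400 ft.

-1400 ft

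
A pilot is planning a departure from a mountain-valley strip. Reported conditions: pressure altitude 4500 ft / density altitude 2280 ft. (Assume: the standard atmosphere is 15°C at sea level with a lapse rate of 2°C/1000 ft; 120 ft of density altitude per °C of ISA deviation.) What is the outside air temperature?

-12.5°C

Density altitude − pressure altitude = 2280 − 4500 = -2220 ft.
At 120 ft/°C that is an ISA deviation of -2220/120 = -18.5°C.
ISA temperature at 4500 ft = 15 − 2 × (4500/1000) = 6°C.
OAT = ISA + deviation = 6 + (-18.5) = -12.5°C.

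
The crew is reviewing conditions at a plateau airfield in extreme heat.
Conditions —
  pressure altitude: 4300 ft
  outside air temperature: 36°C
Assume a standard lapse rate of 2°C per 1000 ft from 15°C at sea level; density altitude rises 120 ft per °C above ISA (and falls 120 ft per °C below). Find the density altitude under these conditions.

7852 ft

ISA temperature at 4300 ft = 15 − 2 × (4300/1000) = 6.4°C.
ISA deviation = 36 − 6.4 = +29.6°C.
Density altitude = 4300 + 120 × (29.6) = 4300 + (+3552) = 7852 ft.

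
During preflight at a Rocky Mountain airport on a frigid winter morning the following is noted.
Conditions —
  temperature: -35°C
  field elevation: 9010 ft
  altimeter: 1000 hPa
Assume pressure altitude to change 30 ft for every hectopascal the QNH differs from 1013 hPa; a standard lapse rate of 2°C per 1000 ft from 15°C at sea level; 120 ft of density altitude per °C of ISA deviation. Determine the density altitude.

Pressure altitude = 9010 + (1013 − 1000) × 30 = 9010 + (+390) = 9400 ft.
ISA temperature at 9400 ft = 15 − 2 × (9400/1000) = -3.8°C.
ISA deviation = -35 − (-3.8) = -31.2°C.
Density altitude = 9400 + 120 × (-31.2) = 5656 ft.

5656 ft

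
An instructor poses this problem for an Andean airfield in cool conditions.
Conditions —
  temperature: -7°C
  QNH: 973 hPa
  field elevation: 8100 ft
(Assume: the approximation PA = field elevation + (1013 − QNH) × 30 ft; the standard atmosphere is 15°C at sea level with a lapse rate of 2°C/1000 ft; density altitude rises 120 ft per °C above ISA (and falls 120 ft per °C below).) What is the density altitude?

Pressure altitude = 8100 + (1013 − 973) × 30 = 8100 + (+1200) = 9300 ft.
ISA temperature at 9300 ft = 15 − 2 × (9300/1000) = -3.6°C.
ISA deviation = -7 − (-3.6) = -3.4°C.
Density altitude = 9300 + 120 × (-3.4) = 8892 ft.

8892 ft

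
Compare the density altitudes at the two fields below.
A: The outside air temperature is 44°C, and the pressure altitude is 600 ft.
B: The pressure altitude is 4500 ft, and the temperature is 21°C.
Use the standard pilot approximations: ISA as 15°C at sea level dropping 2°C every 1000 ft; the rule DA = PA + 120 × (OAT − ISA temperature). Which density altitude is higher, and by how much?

A: ISA temp = 13.8°C, deviation +30.2°C, DA = 600 + 120 × 30.2 = 4224 ft.
B: ISA temp = 6°C, deviation +15°C, DA = 4500 + 120 × 15 = 6300 ft.
B is higher by 6300 − 4224 = 2076 ft.

B by 2076 ft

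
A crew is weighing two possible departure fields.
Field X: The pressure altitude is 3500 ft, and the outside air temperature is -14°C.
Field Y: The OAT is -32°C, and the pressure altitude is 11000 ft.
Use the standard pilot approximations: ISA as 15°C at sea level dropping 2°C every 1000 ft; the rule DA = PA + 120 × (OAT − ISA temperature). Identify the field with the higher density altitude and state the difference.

Field Y by 7140 ft

Field X: ISA temp = 8°C, deviation -22°C, DA = 3500 + 120 × (-22) = 860 ft.
Field Y: ISA temp = -7°C, deviation -25°C, DA = 11000 + 120 × (-25) = 8000 ft.
Field Y is higher by 8000 − 860 = 7140 ft.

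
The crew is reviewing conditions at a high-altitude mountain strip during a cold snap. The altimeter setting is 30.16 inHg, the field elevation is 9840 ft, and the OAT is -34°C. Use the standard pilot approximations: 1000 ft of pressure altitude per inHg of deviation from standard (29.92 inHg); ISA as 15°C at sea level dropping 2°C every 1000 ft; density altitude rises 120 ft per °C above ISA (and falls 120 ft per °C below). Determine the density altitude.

Pressure altitude = 9840 + (29.92 − 30.16) × 1000 = 9840 + (-240) = 9600 ft.
ISA temperature at 9600 ft = 15 − 2 × (9600/1000) = -4.2°C.
ISA deviation = -34 − (-4.2) = -29.8°C.
Density altitude = 9600 + 120 × (-29.8) = 6024 ft.

6024 ft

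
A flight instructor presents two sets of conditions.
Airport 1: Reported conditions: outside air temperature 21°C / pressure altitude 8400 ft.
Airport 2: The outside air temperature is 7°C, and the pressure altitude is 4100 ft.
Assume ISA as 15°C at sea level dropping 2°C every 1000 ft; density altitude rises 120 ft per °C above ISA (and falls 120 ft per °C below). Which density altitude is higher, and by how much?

Airport 1: ISA temp = -1.8°C, deviation +22.8°C, DA = 8400 + 120 × 22.8 = 11136 ft.
Airport 2: ISA temp = 6.8°C, deviation +0.2°C, DA = 4100 + 120 × 0.2 = 4124 ft.
Airport 1 is higher by 11136 − 4124 = 7012 ft.

Airport 1 by 7012 ft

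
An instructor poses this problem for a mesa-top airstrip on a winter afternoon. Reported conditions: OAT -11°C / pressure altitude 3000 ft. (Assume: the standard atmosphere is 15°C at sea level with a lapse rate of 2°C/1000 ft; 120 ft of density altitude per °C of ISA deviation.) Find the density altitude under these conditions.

ISA temperature at 3000 ft = 15 − 2 × (3000/1000) = 9°C.
ISA deviation = -11 − 9 = -20°C.
Density altitude = 3000 + 120 × (-20) = 3000 + (-2400) = 600 ft.

600 ft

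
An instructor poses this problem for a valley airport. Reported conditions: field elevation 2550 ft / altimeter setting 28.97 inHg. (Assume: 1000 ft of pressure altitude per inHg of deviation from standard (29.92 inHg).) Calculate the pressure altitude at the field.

3500 ft

Pressure correction = (29.92 − 28.97) × 1000 = +950 ft.
Pressure altitude = 2550 + (+950) = 3500 ft.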